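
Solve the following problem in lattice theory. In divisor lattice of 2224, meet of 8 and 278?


In a divisor lattice, meet = gcd (greatest common divisor).
By Euclidean algorithm or factoring: gcd(8,278) = 2


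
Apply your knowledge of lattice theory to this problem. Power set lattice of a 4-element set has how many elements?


Power set = 2^n.
2^4 = 16


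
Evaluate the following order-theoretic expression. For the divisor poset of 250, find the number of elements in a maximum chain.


A chain is a totally ordered subset; we count the number of elements in a maximum chain.
Compute, for each element x, the size of the longest chain ending at x:
  1: 1
  2: 2
  5: 2
  25: 3
  10: 3
  125: 4
  ...
A maximum chain: 1 < 2 < 10 < 50 < 250
Number of elements in the longest chain: 5


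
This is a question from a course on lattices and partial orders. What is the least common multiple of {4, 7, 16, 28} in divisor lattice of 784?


In a divisor lattice, join = lcm (least common multiple).
Compute lcm iteratively: start with first element, then lcm(current, next).
Elements: [4, 7, 16, 28]
lcm(4,7) = 28
lcm(28,16) = 112
lcm(112,28) = 112
Final lcm = 112


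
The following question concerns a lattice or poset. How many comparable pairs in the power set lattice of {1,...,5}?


A comparable pair {a,b} has a < b or b < a in the order.
Count unordered pairs where one element is strictly below the other.
Examples: {{},{1}}, {{},{2}}, {{},{3}}, {{},{4}}, ...
Total comparable pairs: 211


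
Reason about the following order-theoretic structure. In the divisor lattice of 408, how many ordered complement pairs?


Complement pair (a,b): a meet b = bottom, a join b = top.
Here: gcd(a,b)=1 and lcm(a,b)=408, i.e. a*b=408 with a,b coprime.
Pairs found: (1,408), (3,136), (8,51), (17,24), ... (4 more)
Total ordered pairs: 8


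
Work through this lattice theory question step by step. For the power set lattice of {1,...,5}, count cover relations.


A cover relation a -< b holds when a < b with no c strictly between.
Cover relations:
  {} -< {1}
  {} -< {2}
  {} -< {3}
  {} -< {4}
  {} -< {5}
  {1} -< {1,2}
  {1} -< {1,3}
  {1} -< {1,4}
  ...72 more
Total: 80


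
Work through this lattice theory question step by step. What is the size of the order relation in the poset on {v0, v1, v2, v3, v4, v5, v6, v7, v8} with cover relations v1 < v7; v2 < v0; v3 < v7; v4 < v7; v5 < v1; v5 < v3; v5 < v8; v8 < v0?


The order relation is {(a,b) : a <= b}, reflexive so it includes (a,a).
Examples: (v0,v0), (v1,v1), (v1,v7), (v2,v0), (v2,v2), ...
Total ordered pairs: 19


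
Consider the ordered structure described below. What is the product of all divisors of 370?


Divisors of 370: [1, 2, 5, 10, 37, 74, 185, 370]
Product = n^(d(n)/2) = 370^(8/2)
Product = 18741610000


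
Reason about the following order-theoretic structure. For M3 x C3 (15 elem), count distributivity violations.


Distributive law: a ^ (b v c) = (a ^ b) v (a ^ c).
Check all 15^3 = 3375 ordered triples (a,b,c).
  e.g. a=(a1,0), b=(a2,0), c=(a3,0): lhs=(a1,0) != rhs=(0,0)
  e.g. a=(a1,0), b=(a2,0), c=(a3,1): lhs=(a1,0) != rhs=(0,0)
Total violating triples: 162


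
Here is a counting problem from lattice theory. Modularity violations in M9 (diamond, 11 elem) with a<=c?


Modular law: if a <= c then a v (b ^ c) = (a v b) ^ c.
Check all triples (a,b,c) with a <= c among 11 elements.
This lattice is modular (diamonds M_m and their chain-products are modular).
Total violating triples: 0


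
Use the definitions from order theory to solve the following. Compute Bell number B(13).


B(n) = number of set partitions of an n-element set.
B(n) satisfies the recurrence: B(n+1) = sum_k C(n,k)*B(k).
B(13) = 27644437


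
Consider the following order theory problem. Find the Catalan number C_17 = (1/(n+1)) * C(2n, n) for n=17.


C(n) = C(2n, n) / (n+1).
C(34, 17) = 2333606220
C(17) = 2333606220 / 18 = 129644790


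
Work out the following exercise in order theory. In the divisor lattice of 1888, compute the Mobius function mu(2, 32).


In a divisor lattice, mu(a,b) = mu(b/a) where mu is the classical Mobius function.
b/a = 32/2 = 16
Prime factorization of 16: primes [2]
16 is not squarefree, so mu(16) = 0


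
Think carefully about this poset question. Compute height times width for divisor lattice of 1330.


Height = length of longest chain minus 1; width = size of largest antichain.
A maximum chain: 1 | 19 | 133 | 665 | 1330  (height 4).
A maximum antichain: {10, 14, 35, 38, 95, 133}  (width 6).
Product = 4 * 6 = 24


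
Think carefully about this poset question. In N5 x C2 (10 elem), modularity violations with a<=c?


Modular law: if a <= c then a v (b ^ c) = (a v b) ^ c.
Check all triples (a,b,c) with a <= c among 10 elements.
  e.g. a=(a,0), b=(c,0), c=(b,0): lhs=(a,0) != rhs=(b,0)
  e.g. a=(a,0), b=(c,1), c=(b,0): lhs=(a,0) != rhs=(b,0)
Total violating triples: 6


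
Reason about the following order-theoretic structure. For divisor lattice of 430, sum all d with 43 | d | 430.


Interval [43,430] in divisors of 430: [43, 86, 215, 430]
Sum = 774


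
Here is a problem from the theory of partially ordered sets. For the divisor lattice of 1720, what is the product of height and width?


Height = length of longest chain minus 1; width = size of largest antichain.
A maximum chain: 1 | 43 | 215 | 430 | 860 | 1720  (height 5).
A maximum antichain: {4, 10, 86, 215}  (width 4).
Product = 5 * 4 = 20


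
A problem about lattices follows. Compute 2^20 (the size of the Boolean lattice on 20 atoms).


Power set = 2^n.
2^20 = 1048576


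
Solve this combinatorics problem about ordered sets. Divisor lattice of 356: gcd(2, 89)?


Meet=gcd.
gcd(2,89)=1


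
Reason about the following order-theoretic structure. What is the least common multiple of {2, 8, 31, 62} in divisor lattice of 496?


In a divisor lattice, join = lcm (least common multiple).
Compute lcm iteratively: start with first element, then lcm(current, next).
Elements: [2, 8, 31, 62]
lcm(2,8) = 8
lcm(8,31) = 248
lcm(248,62) = 248
Final lcm = 248


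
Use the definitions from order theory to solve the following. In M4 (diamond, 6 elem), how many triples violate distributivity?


Distributive law: a ^ (b v c) = (a ^ b) v (a ^ c).
Check all 6^3 = 216 ordered triples (a,b,c).
  e.g. a=a1, b=a2, c=a3: lhs=a1 != rhs=0
  e.g. a=a1, b=a2, c=a4: lhs=a1 != rhs=0
Total violating triples: 24


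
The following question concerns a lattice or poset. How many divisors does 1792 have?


Divisors of 1792: [1, 2, 4, 7, 8, 14, 16, 28, 32, 56, 64, 112, 128, 224, 256, 448, 896, 1792]
Count: 18


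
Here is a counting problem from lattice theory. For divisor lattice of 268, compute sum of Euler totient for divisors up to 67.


Divisors of 268 up to 67: [1, 2, 4, 67]
phi values: [1, 1, 2, 66]
Sum = 70


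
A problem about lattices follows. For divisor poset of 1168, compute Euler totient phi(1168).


phi(n) = n * prod_{p|n} (1 - 1/p).
Prime divisors of 1168: [2, 73]
phi(1168) = 1168 * (1 - 1/2) * (1 - 1/73)
phi(1168) = 576


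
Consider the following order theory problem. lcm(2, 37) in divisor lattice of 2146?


Join=lcm.
gcd(2,37)=1
lcm=74


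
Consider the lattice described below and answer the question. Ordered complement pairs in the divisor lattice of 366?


Complement pair (a,b): a meet b = bottom, a join b = top.
Here: gcd(a,b)=1 and lcm(a,b)=366, i.e. a*b=366 with a,b coprime.
Pairs found: (1,366), (2,183), (3,122), (6,61), ... (4 more)
Total ordered pairs: 8


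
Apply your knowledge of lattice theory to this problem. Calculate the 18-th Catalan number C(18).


C(n) = C(2n, n) / (n+1).
C(36, 18) = 9075135300
C(18) = 9075135300 / 19 = 477638700


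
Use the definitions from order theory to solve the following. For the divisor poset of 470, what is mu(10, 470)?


In a divisor lattice, mu(a,b) = mu(b/a) where mu is the classical Mobius function.
b/a = 470/10 = 47
Prime factorization of 47: primes [47]
47 is squarefree with 1 prime factor(s), so mu(47) = (-1)^1 = -1


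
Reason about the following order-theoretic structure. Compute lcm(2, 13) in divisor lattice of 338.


In a divisor lattice, join = lcm (least common multiple).
gcd(2,13) = 1
lcm(2,13) = 2*13/gcd = 26/1 = 26


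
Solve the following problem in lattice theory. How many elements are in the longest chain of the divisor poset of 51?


A chain is a totally ordered subset; we count the number of elements in a maximum chain.
Compute, for each element x, the size of the longest chain ending at x:
  1: 1
  3: 2
  17: 2
  51: 3
A maximum chain: 1 < 3 < 51
Number of elements in the longest chain: 3


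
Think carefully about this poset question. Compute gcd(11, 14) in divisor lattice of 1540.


In a divisor lattice, meet = gcd (greatest common divisor).
By Euclidean algorithm or factoring: gcd(11,14) = 1


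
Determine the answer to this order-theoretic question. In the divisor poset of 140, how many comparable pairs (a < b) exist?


A comparable pair {a,b} has a < b or b < a in the order.
Count unordered pairs where one element is strictly below the other.
Examples: {1,2}, {1,4}, {1,5}, {1,7}, ...
Total comparable pairs: 42


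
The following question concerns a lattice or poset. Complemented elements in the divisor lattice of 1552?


An element a is complemented if some b has a meet b = bottom, a join b = top.
a is complemented iff gcd(a, n/a)=1, i.e. a is a unitary divisor of 1552.
Complemented elements: 1, 16, 97, 1552
Count: 4


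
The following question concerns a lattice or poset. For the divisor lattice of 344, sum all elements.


sigma(n) = sum of divisors.
Divisors of 344: [1, 2, 4, 8, 43, 86, 172, 344]
Sum = 660


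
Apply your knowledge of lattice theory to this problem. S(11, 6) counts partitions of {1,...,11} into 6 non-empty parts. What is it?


S(n,k) = k*S(n-1,k) + S(n-1,k-1).
S(10,6) = 22827, S(10,5) = 42525
S(11,6) = 6*22827 + 42525 = 136962 + 42525
S(11,6) = 179487


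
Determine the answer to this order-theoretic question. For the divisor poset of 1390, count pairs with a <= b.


The order relation is {(a,b) : a <= b}, reflexive so it includes (a,a).
Examples: (1,1), (1,10), (1,139), (1,1390), (1,2), ...
Total ordered pairs: 27


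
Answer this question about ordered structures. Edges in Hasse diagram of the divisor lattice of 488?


A cover relation a -< b holds when a < b with no c strictly between.
Cover relations:
  1 -< 2
  1 -< 61
  2 -< 4
  2 -< 122
  4 -< 8
  4 -< 244
  8 -< 488
  61 -< 122
  ...2 more
Total: 10


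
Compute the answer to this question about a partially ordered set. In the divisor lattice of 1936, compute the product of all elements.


Divisors of 1936: [1, 2, 4, 8, 11, 16, 22, 44, 88, 121, 176, 242, 484, 968, 1936]
Product = n^(d(n)/2) = 1936^(15/2)
Product = 4485286068729022118887424


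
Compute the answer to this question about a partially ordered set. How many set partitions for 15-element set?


B(n) = number of set partitions of an n-element set.
B(n) satisfies the recurrence: B(n+1) = sum_k C(n,k)*B(k).
B(15) = 1382958545


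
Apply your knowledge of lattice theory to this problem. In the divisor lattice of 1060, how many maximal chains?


A maximal chain goes from the minimum element to a maximal element via cover relations.
Counting all min-to-max paths in the cover graph.
Total maximal chains: 12


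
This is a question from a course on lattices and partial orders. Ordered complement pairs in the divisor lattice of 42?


Complement pair (a,b): a meet b = bottom, a join b = top.
Here: gcd(a,b)=1 and lcm(a,b)=42, i.e. a*b=42 with a,b coprime.
Pairs found: (1,42), (2,21), (3,14), (6,7), ... (4 more)
Total ordered pairs: 8


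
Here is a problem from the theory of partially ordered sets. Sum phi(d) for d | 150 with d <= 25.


Divisors of 150 up to 25: [1, 2, 3, 5, 6, 10, 15, 25]
phi values: [1, 1, 2, 4, 2, 4, 8, 20]
Sum = 42


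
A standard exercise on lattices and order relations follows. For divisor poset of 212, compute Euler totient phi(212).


phi(n) = n * prod_{p|n} (1 - 1/p).
Prime divisors of 212: [2, 53]
phi(212) = 212 * (1 - 1/2) * (1 - 1/53)
phi(212) = 104


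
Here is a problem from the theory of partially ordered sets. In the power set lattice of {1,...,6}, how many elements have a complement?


An element a is complemented if some b has a meet b = bottom, a join b = top.
every subset A has complement S\A, so all elements are complemented.
Complemented elements: {}, {1}, {2}, {3}, {4}, {5}, ... (58 more)
Count: 64


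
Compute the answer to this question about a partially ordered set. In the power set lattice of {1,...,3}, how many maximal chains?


A maximal chain goes from the minimum element to a maximal element via cover relations.
Counting all min-to-max paths in the cover graph.
Total maximal chains: 6


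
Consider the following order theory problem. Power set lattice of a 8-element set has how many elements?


Power set = 2^n.
2^8 = 256


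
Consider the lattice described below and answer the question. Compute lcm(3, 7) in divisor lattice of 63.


In a divisor lattice, join = lcm (least common multiple).
gcd(3,7) = 1
lcm(3,7) = 3*7/gcd = 21/1 = 21


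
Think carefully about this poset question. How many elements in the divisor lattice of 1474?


Divisors of 1474: [1, 2, 11, 22, 67, 134, 737, 1474]
Count: 8


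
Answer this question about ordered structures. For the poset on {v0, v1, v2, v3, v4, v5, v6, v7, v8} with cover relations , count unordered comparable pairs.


A comparable pair {a,b} has a < b or b < a in the order.
Count unordered pairs where one element is strictly below the other.
Total comparable pairs: 0


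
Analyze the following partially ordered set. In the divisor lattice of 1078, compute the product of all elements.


Divisors of 1078: [1, 2, 7, 11, 14, 22, 49, 77, 98, 154, 539, 1078]
Product = n^(d(n)/2) = 1078^(12/2)
Product = 1569323814085808704


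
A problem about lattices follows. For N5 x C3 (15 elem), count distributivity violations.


Distributive law: a ^ (b v c) = (a ^ b) v (a ^ c).
Check all 15^3 = 3375 ordered triples (a,b,c).
  e.g. a=(b,0), b=(a,0), c=(c,0): lhs=(b,0) != rhs=(a,0)
  e.g. a=(b,0), b=(a,0), c=(c,1): lhs=(b,0) != rhs=(a,0)
Total violating triples: 54


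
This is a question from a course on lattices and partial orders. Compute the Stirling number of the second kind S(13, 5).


S(n,k) = k*S(n-1,k) + S(n-1,k-1).
S(12,5) = 1379400, S(12,4) = 611501
S(13,5) = 5*1379400 + 611501 = 6897000 + 611501
S(13,5) = 7508501


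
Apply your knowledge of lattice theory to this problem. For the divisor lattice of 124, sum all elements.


sigma(n) = sum of divisors.
Divisors of 124: [1, 2, 4, 31, 62, 124]
Sum = 224


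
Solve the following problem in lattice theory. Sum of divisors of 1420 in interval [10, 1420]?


Interval [10,1420] in divisors of 1420: [10, 20, 710, 1420]
Sum = 2160


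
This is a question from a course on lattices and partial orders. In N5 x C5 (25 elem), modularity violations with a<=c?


Modular law: if a <= c then a v (b ^ c) = (a v b) ^ c.
Check all triples (a,b,c) with a <= c among 25 elements.
  e.g. a=(a,0), b=(c,0), c=(b,0): lhs=(a,0) != rhs=(b,0)
  e.g. a=(a,0), b=(c,1), c=(b,0): lhs=(a,0) != rhs=(b,0)
Total violating triples: 75


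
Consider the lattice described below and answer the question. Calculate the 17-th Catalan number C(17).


C(n) = C(2n, n) / (n+1).
C(34, 17) = 2333606220
C(17) = 2333606220 / 18 = 129644790


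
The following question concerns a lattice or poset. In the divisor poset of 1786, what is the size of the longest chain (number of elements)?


A chain is a totally ordered subset; we count the number of elements in a maximum chain.
Compute, for each element x, the size of the longest chain ending at x:
  1: 1
  2: 2
  19: 2
  47: 2
  38: 3
  94: 3
  ...
A maximum chain: 1 < 2 < 38 < 1786
Number of elements in the longest chain: 4


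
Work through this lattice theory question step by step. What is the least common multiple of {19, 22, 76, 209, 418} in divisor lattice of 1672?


In a divisor lattice, join = lcm (least common multiple).
Compute lcm iteratively: start with first element, then lcm(current, next).
Elements: [19, 22, 76, 209, 418]
lcm(19,22) = 418
lcm(418,76) = 836
lcm(836,209) = 836
lcm(836,418) = 836
Final lcm = 836


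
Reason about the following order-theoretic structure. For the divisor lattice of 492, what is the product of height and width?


Height = length of longest chain minus 1; width = size of largest antichain.
A maximum chain: 1 | 41 | 123 | 246 | 492  (height 4).
A maximum antichain: {4, 6, 82, 123}  (width 4).
Product = 4 * 4 = 16


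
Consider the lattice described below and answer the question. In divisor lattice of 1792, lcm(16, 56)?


Join=lcm.
gcd(16,56)=8
lcm=112


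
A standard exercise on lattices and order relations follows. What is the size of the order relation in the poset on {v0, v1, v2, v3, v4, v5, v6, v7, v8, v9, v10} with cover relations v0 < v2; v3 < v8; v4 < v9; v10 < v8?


The order relation is {(a,b) : a <= b}, reflexive so it includes (a,a).
Examples: (v0,v0), (v0,v2), (v1,v1), (v10,v10), (v10,v8), ...
Total ordered pairs: 15


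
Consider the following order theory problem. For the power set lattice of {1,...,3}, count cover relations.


A cover relation a -< b holds when a < b with no c strictly between.
Cover relations:
  {} -< {1}
  {} -< {2}
  {} -< {3}
  {1} -< {1,2}
  {1} -< {1,3}
  {2} -< {1,2}
  {2} -< {2,3}
  {3} -< {1,3}
  ...4 more
Total: 12


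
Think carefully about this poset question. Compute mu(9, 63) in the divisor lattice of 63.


In a divisor lattice, mu(a,b) = mu(b/a) where mu is the classical Mobius function.
b/a = 63/9 = 7
Prime factorization of 7: primes [7]
7 is squarefree with 1 prime factor(s), so mu(7) = (-1)^1 = -1


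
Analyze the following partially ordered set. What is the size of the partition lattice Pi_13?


B(n) = number of set partitions of an n-element set.
B(n) satisfies the recurrence: B(n+1) = sum_k C(n,k)*B(k).
B(13) = 27644437


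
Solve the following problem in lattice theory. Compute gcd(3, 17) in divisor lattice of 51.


In a divisor lattice, meet = gcd (greatest common divisor).
By Euclidean algorithm or factoring: gcd(3,17) = 1


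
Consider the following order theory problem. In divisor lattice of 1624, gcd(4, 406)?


Meet=gcd.
gcd(4,406)=2


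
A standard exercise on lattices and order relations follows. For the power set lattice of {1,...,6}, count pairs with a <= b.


The order relation is {(a,b) : a <= b}, reflexive so it includes (a,a).
Examples: ({},{}), ({},{1,2}), ({},{1,2,3}), ({},{1,2,3,4}), ({},{1,2,3,4,5}), ...
Total ordered pairs: 729


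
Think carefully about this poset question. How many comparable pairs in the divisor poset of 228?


A comparable pair {a,b} has a < b or b < a in the order.
Count unordered pairs where one element is strictly below the other.
Examples: {1,2}, {1,3}, {1,4}, {1,6}, ...
Total comparable pairs: 42


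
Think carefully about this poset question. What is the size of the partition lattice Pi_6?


B(n) = number of set partitions of an n-element set.
B(n) satisfies the recurrence: B(n+1) = sum_k C(n,k)*B(k).
B(6) = 203


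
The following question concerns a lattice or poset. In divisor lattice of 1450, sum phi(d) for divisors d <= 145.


Divisors of 1450 up to 145: [1, 2, 5, 10, 25, 29, 50, 58, 145]
phi values: [1, 1, 4, 4, 20, 28, 20, 28, 112]
Sum = 218


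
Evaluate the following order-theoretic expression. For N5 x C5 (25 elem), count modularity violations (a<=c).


Modular law: if a <= c then a v (b ^ c) = (a v b) ^ c.
Check all triples (a,b,c) with a <= c among 25 elements.
  e.g. a=(a,0), b=(c,0), c=(b,0): lhs=(a,0) != rhs=(b,0)
  e.g. a=(a,0), b=(c,1), c=(b,0): lhs=(a,0) != rhs=(b,0)
Total violating triples: 75


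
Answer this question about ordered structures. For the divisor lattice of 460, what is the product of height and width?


Height = length of longest chain minus 1; width = size of largest antichain.
A maximum chain: 1 | 23 | 115 | 230 | 460  (height 4).
A maximum antichain: {4, 10, 46, 115}  (width 4).
Product = 4 * 4 = 16


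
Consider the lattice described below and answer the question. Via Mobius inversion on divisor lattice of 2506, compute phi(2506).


phi(n) = n * prod_{p|n} (1 - 1/p).
Prime divisors of 2506: [2, 7, 179]
phi(2506) = 2506 * (1 - 1/2) * (1 - 1/7) * (1 - 1/179)
phi(2506) = 1068


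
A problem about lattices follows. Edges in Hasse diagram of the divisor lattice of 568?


A cover relation a -< b holds when a < b with no c strictly between.
Cover relations:
  1 -< 2
  1 -< 71
  2 -< 4
  2 -< 142
  4 -< 8
  4 -< 284
  8 -< 568
  71 -< 142
  ...2 more
Total: 10


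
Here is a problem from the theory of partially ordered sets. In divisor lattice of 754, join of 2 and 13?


In a divisor lattice, join = lcm (least common multiple).
gcd(2,13) = 1
lcm(2,13) = 2*13/gcd = 26/1 = 26


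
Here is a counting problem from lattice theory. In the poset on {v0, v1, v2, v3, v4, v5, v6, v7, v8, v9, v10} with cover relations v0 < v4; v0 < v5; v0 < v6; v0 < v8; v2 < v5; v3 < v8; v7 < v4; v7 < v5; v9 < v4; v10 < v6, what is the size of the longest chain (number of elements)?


A chain is a totally ordered subset; we count the number of elements in a maximum chain.
Compute, for each element x, the size of the longest chain ending at x:
  v0: 1
  v1: 1
  v2: 1
  v3: 1
  v7: 1
  v9: 1
  ...
A maximum chain: v0 < v4
Number of elements in the longest chain: 2


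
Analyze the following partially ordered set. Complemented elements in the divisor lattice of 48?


An element a is complemented if some b has a meet b = bottom, a join b = top.
a is complemented iff gcd(a, n/a)=1, i.e. a is a unitary divisor of 48.
Complemented elements: 1, 3, 16, 48
Count: 4


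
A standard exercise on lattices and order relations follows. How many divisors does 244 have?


Divisors of 244: [1, 2, 4, 61, 122, 244]
Count: 6


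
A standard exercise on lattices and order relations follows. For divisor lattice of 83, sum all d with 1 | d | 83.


Interval [1,83] in divisors of 83: [1, 83]
Sum = 84


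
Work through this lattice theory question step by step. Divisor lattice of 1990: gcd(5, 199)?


Meet=gcd.
gcd(5,199)=1


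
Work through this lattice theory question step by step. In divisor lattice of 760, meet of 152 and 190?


In a divisor lattice, meet = gcd (greatest common divisor).
By Euclidean algorithm or factoring: gcd(152,190) = 38


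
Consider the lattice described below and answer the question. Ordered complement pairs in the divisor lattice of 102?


Complement pair (a,b): a meet b = bottom, a join b = top.
Here: gcd(a,b)=1 and lcm(a,b)=102, i.e. a*b=102 with a,b coprime.
Pairs found: (1,102), (2,51), (3,34), (6,17), ... (4 more)
Total ordered pairs: 8


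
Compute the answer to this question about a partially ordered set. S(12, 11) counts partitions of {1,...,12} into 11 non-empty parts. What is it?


S(n,k) = k*S(n-1,k) + S(n-1,k-1).
S(11,11) = 1, S(11,10) = 55
S(12,11) = 11*1 + 55 = 11 + 55
S(12,11) = 66


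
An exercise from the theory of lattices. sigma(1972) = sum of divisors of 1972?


sigma(n) = sum of divisors.
Divisors of 1972: [1, 2, 4, 17, 29, 34, 58, 68, 116, 493, 986, 1972]
Sum = 3780


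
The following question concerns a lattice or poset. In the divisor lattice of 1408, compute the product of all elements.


Divisors of 1408: [1, 2, 4, 8, 11, 16, 22, 32, 44, 64, 88, 128, 176, 352, 704, 1408]
Product = n^(d(n)/2) = 1408^(16/2)
Product = 15446185225522503919599616


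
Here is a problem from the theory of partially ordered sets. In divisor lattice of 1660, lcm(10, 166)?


Join=lcm.
gcd(10,166)=2
lcm=830


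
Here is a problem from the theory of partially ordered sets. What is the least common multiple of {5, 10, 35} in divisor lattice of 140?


In a divisor lattice, join = lcm (least common multiple).
Compute lcm iteratively: start with first element, then lcm(current, next).
Elements: [5, 10, 35]
lcm(5,10) = 10
lcm(10,35) = 70
Final lcm = 70


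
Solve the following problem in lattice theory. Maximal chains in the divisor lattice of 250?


A maximal chain goes from the minimum element to a maximal element via cover relations.
Counting all min-to-max paths in the cover graph.
Total maximal chains: 4


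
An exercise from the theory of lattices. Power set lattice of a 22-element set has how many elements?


Power set = 2^n.
2^22 = 4194304


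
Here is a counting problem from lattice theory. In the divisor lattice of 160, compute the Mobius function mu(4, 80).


In a divisor lattice, mu(a,b) = mu(b/a) where mu is the classical Mobius function.
b/a = 80/4 = 20
Prime factorization of 20: primes [2, 5]
20 is not squarefree, so mu(20) = 0


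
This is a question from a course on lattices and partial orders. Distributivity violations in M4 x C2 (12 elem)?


Distributive law: a ^ (b v c) = (a ^ b) v (a ^ c).
Check all 12^3 = 1728 ordered triples (a,b,c).
  e.g. a=(a1,0), b=(a2,0), c=(a3,0): lhs=(a1,0) != rhs=(0,0)
  e.g. a=(a1,0), b=(a2,0), c=(a3,1): lhs=(a1,0) != rhs=(0,0)
Total violating triples: 192


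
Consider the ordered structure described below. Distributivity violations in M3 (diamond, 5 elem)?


Distributive law: a ^ (b v c) = (a ^ b) v (a ^ c).
Check all 5^3 = 125 ordered triples (a,b,c).
  e.g. a=a1, b=a2, c=a3: lhs=a1 != rhs=0
  e.g. a=a1, b=a3, c=a2: lhs=a1 != rhs=0
Total violating triples: 6


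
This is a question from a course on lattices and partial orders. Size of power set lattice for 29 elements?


Power set = 2^n.
2^29 = 536870912


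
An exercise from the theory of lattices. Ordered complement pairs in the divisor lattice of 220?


Complement pair (a,b): a meet b = bottom, a join b = top.
Here: gcd(a,b)=1 and lcm(a,b)=220, i.e. a*b=220 with a,b coprime.
Pairs found: (1,220), (4,55), (5,44), (11,20), ... (4 more)
Total ordered pairs: 8


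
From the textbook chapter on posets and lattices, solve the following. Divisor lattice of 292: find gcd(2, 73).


In a divisor lattice, meet = gcd (greatest common divisor).
By Euclidean algorithm or factoring: gcd(2,73) = 1


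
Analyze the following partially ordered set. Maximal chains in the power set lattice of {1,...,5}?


A maximal chain goes from the minimum element to a maximal element via cover relations.
Counting all min-to-max paths in the cover graph.
Total maximal chains: 120


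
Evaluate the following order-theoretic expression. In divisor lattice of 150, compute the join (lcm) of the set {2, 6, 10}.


In a divisor lattice, join = lcm (least common multiple).
Compute lcm iteratively: start with first element, then lcm(current, next).
Elements: [2, 6, 10]
lcm(2,6) = 6
lcm(6,10) = 30
Final lcm = 30


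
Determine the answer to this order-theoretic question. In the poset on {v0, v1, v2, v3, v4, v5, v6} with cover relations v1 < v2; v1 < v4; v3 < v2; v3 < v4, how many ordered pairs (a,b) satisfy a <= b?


The order relation is {(a,b) : a <= b}, reflexive so it includes (a,a).
Examples: (v0,v0), (v1,v1), (v1,v2), (v1,v4), (v2,v2), ...
Total ordered pairs: 11


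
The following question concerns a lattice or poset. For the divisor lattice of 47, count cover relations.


A cover relation a -< b holds when a < b with no c strictly between.
Cover relations:
  1 -< 47
Total: 1


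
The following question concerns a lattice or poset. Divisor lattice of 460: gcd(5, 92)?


Meet=gcd.
gcd(5,92)=1


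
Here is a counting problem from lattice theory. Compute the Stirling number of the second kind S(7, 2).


S(n,k) = k*S(n-1,k) + S(n-1,k-1).
S(6,2) = 31, S(6,1) = 1
S(7,2) = 2*31 + 1 = 62 + 1
S(7,2) = 63


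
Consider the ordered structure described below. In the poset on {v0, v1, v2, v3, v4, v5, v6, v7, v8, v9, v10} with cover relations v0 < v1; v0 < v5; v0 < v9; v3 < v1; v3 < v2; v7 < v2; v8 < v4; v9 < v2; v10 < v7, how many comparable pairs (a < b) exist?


A comparable pair {a,b} has a < b or b < a in the order.
Count unordered pairs where one element is strictly below the other.
Examples: {v0,v1}, {v0,v2}, {v0,v5}, {v0,v9}, ...
Total comparable pairs: 11


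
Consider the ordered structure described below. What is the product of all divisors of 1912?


Divisors of 1912: [1, 2, 4, 8, 239, 478, 956, 1912]
Product = n^(d(n)/2) = 1912^(8/2)
Product = 13364464193536


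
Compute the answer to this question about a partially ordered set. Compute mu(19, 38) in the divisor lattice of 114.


In a divisor lattice, mu(a,b) = mu(b/a) where mu is the classical Mobius function.
b/a = 38/19 = 2
Prime factorization of 2: primes [2]
2 is squarefree with 1 prime factor(s), so mu(2) = (-1)^1 = -1


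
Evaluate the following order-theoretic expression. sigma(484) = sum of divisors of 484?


sigma(n) = sum of divisors.
Divisors of 484: [1, 2, 4, 11, 22, 44, 121, 242, 484]
Sum = 931


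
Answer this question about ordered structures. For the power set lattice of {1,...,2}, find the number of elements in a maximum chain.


A chain is a totally ordered subset; we count the number of elements in a maximum chain.
Compute, for each element x, the size of the longest chain ending at x:
  {}: 1
  {1}: 2
  {2}: 2
  {1,2}: 3
A maximum chain: {} < {1} < {1,2}
Number of elements in the longest chain: 3


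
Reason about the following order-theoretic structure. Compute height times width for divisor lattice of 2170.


Height = length of longest chain minus 1; width = size of largest antichain.
A maximum chain: 1 | 31 | 217 | 1085 | 2170  (height 4).
A maximum antichain: {10, 14, 35, 62, 155, 217}  (width 6).
Product = 4 * 6 = 24


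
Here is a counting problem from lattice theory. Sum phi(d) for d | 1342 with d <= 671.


Divisors of 1342 up to 671: [1, 2, 11, 22, 61, 122, 671]
phi values: [1, 1, 10, 10, 60, 60, 600]
Sum = 742


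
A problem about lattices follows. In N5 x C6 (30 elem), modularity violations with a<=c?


Modular law: if a <= c then a v (b ^ c) = (a v b) ^ c.
Check all triples (a,b,c) with a <= c among 30 elements.
  e.g. a=(a,0), b=(c,0), c=(b,0): lhs=(a,0) != rhs=(b,0)
  e.g. a=(a,0), b=(c,1), c=(b,0): lhs=(a,0) != rhs=(b,0)
Total violating triples: 126


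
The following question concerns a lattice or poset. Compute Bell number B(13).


B(n) = number of set partitions of an n-element set.
B(n) satisfies the recurrence: B(n+1) = sum_k C(n,k)*B(k).
B(13) = 27644437


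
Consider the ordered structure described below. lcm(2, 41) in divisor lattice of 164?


Join=lcm.
gcd(2,41)=1
lcm=82


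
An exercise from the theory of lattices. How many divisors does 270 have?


Divisors of 270: [1, 2, 3, 5, 6, 9, 10, 15, 18, 27, 30, 45, 54, 90, 135, 270]
Count: 16


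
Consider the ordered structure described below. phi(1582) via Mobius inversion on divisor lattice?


phi(n) = n * prod_{p|n} (1 - 1/p).
Prime divisors of 1582: [2, 7, 113]
phi(1582) = 1582 * (1 - 1/2) * (1 - 1/7) * (1 - 1/113)
phi(1582) = 672


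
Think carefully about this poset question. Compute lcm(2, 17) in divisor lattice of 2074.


In a divisor lattice, join = lcm (least common multiple).
gcd(2,17) = 1
lcm(2,17) = 2*17/gcd = 34/1 = 34


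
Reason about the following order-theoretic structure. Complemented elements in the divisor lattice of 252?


An element a is complemented if some b has a meet b = bottom, a join b = top.
a is complemented iff gcd(a, n/a)=1, i.e. a is a unitary divisor of 252.
Complemented elements: 1, 4, 7, 9, 28, 36, ... (2 more)
Count: 8


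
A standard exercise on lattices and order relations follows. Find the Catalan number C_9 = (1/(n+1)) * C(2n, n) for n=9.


C(n) = C(2n, n) / (n+1).
C(18, 9) = 48620
C(9) = 48620 / 10 = 4862


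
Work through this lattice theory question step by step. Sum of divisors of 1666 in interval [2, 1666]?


Interval [2,1666] in divisors of 1666: [2, 14, 34, 98, 238, 1666]
Sum = 2052


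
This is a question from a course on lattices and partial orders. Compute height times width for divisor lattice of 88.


Height = length of longest chain minus 1; width = size of largest antichain.
A maximum chain: 1 | 11 | 22 | 44 | 88  (height 4).
A maximum antichain: {2, 11}  (width 2).
Product = 4 * 2 = 8


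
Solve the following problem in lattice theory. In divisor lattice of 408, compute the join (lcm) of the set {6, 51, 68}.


In a divisor lattice, join = lcm (least common multiple).
Compute lcm iteratively: start with first element, then lcm(current, next).
Elements: [6, 51, 68]
lcm(6,51) = 102
lcm(102,68) = 204
Final lcm = 204


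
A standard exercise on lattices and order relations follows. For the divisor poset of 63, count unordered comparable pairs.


A comparable pair {a,b} has a < b or b < a in the order.
Count unordered pairs where one element is strictly below the other.
Examples: {1,3}, {1,7}, {1,9}, {1,21}, ...
Total comparable pairs: 12


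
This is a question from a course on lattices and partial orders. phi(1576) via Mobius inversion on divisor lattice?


phi(n) = n * prod_{p|n} (1 - 1/p).
Prime divisors of 1576: [2, 197]
phi(1576) = 1576 * (1 - 1/2) * (1 - 1/197)
phi(1576) = 784


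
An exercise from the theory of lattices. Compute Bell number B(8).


B(n) = number of set partitions of an n-element set.
B(n) satisfies the recurrence: B(n+1) = sum_k C(n,k)*B(k).
B(8) = 4140


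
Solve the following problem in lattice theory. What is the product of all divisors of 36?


Divisors of 36: [1, 2, 3, 4, 6, 9, 12, 18, 36]
Product = n^(d(n)/2) = 36^(9/2)
Product = 10077696


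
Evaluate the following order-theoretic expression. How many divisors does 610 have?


Divisors of 610: [1, 2, 5, 10, 61, 122, 305, 610]
Count: 8


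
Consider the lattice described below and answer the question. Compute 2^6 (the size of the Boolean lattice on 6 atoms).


Power set = 2^n.
2^6 = 64


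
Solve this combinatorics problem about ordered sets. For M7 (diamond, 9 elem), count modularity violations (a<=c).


Modular law: if a <= c then a v (b ^ c) = (a v b) ^ c.
Check all triples (a,b,c) with a <= c among 9 elements.
This lattice is modular (diamonds M_m and their chain-products are modular).
Total violating triples: 0


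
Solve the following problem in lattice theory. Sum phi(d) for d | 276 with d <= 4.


Divisors of 276 up to 4: [1, 2, 3, 4]
phi values: [1, 1, 2, 2]
Sum = 6


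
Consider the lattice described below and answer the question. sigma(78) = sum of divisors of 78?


sigma(n) = sum of divisors.
Divisors of 78: [1, 2, 3, 6, 13, 26, 39, 78]
Sum = 168


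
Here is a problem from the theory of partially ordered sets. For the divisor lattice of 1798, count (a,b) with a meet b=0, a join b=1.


Complement pair (a,b): a meet b = bottom, a join b = top.
Here: gcd(a,b)=1 and lcm(a,b)=1798, i.e. a*b=1798 with a,b coprime.
Pairs found: (1,1798), (2,899), (29,62), (31,58), ... (4 more)
Total ordered pairs: 8


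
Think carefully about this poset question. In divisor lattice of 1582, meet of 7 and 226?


In a divisor lattice, meet = gcd (greatest common divisor).
By Euclidean algorithm or factoring: gcd(7,226) = 1


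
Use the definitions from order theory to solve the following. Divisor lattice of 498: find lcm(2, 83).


In a divisor lattice, join = lcm (least common multiple).
gcd(2,83) = 1
lcm(2,83) = 2*83/gcd = 166/1 = 166


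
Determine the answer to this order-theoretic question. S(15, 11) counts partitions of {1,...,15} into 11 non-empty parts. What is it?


S(n,k) = k*S(n-1,k) + S(n-1,k-1).
S(14,11) = 66066, S(14,10) = 752752
S(15,11) = 11*66066 + 752752 = 726726 + 752752
S(15,11) = 1479478


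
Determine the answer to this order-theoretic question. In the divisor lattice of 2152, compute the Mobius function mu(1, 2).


In a divisor lattice, mu(a,b) = mu(b/a) where mu is the classical Mobius function.
b/a = 2/1 = 2
Prime factorization of 2: primes [2]
2 is squarefree with 1 prime factor(s), so mu(2) = (-1)^1 = -1


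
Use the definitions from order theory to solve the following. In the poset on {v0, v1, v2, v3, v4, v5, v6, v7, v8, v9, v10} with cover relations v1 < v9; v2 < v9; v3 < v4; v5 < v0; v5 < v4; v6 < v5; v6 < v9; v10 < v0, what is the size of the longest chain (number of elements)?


A chain is a totally ordered subset; we count the number of elements in a maximum chain.
Compute, for each element x, the size of the longest chain ending at x:
  v1: 1
  v2: 1
  v3: 1
  v6: 1
  v7: 1
  v8: 1
  ...
A maximum chain: v6 < v5 < v0
Number of elements in the longest chain: 3


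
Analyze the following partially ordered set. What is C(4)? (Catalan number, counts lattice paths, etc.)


C(n) = C(2n, n) / (n+1).
C(8, 4) = 70
C(4) = 70 / 5 = 14


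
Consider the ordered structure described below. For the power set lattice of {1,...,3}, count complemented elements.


An element a is complemented if some b has a meet b = bottom, a join b = top.
every subset A has complement S\A, so all elements are complemented.
Complemented elements: {}, {1}, {2}, {3}, {1,2}, {1,3}, ... (2 more)
Count: 8


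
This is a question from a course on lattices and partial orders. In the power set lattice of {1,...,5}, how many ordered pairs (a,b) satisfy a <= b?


The order relation is {(a,b) : a <= b}, reflexive so it includes (a,a).
Examples: ({},{}), ({},{1,2}), ({},{1,2,3}), ({},{1,2,3,4}), ({},{1,2,3,4,5}), ...
Total ordered pairs: 243


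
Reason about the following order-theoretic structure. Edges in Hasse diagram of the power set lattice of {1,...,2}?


A cover relation a -< b holds when a < b with no c strictly between.
Cover relations:
  {} -< {1}
  {} -< {2}
  {1} -< {1,2}
  {2} -< {1,2}
Total: 4


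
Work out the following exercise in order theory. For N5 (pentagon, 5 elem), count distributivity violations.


Distributive law: a ^ (b v c) = (a ^ b) v (a ^ c).
Check all 5^3 = 125 ordered triples (a,b,c).
  e.g. a=b, b=a, c=c: lhs=b != rhs=a
  e.g. a=b, b=c, c=a: lhs=b != rhs=a
Total violating triples: 2


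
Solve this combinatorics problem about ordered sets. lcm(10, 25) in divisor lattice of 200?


Join=lcm.
gcd(10,25)=5
lcm=50


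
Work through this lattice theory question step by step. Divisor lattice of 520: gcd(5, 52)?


Meet=gcd.
gcd(5,52)=1


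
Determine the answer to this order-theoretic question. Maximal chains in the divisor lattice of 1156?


A maximal chain goes from the minimum element to a maximal element via cover relations.
Counting all min-to-max paths in the cover graph.
Total maximal chains: 6


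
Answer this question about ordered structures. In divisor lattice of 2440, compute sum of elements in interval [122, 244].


Interval [122,244] in divisors of 2440: [122, 244]
Sum = 366


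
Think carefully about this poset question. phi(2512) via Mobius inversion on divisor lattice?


phi(n) = n * prod_{p|n} (1 - 1/p).
Prime divisors of 2512: [2, 157]
phi(2512) = 2512 * (1 - 1/2) * (1 - 1/157)
phi(2512) = 1248


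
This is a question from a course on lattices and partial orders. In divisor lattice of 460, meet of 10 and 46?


In a divisor lattice, meet = gcd (greatest common divisor).
By Euclidean algorithm or factoring: gcd(10,46) = 2


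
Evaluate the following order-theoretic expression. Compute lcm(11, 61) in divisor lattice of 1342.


In a divisor lattice, join = lcm (least common multiple).
gcd(11,61) = 1
lcm(11,61) = 11*61/gcd = 671/1 = 671


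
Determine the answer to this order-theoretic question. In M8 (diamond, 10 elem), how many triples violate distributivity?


Distributive law: a ^ (b v c) = (a ^ b) v (a ^ c).
Check all 10^3 = 1000 ordered triples (a,b,c).
  e.g. a=a1, b=a2, c=a3: lhs=a1 != rhs=0
  e.g. a=a1, b=a2, c=a4: lhs=a1 != rhs=0
Total violating triples: 336
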